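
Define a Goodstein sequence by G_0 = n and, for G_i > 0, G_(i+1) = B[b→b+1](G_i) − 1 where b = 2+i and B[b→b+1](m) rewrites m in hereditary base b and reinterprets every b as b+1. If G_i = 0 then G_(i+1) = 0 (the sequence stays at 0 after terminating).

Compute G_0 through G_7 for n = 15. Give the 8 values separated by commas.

step 0: 15 = 2^(2 + 1) + 2^2 + 2 + 1; sub 3 for 2: 3^(3 + 1) + 3^3 + 3 + 1; = 112; G_1 = 112−1 = 111
step 1: 111 = 3^(3 + 1) + 3^3 + 3; sub 4 for 3: 4^(4 + 1) + 4^4 + 4; = 1284; G_2 = 1284−1 = 1283
step 2: 1283 = 4^(4 + 1) + 4^4 + 3; sub 5 for 4: 5^(5 + 1) + 5^5 + 3; = 18753; G_3 = 18753−1 = 18752
step 3: 18752 = 5^(5 + 1) + 5^5 + 2; sub 6 for 5: 6^(6 + 1) + 6^6 + 2; = 326594; G_4 = 326594−1 = 326593
step 4: 326593 = 6^(6 + 1) + 6^6 + 1; sub 7 for 6: 7^(7 + 1) + 7^7 + 1; = 6588345; G_5 = 6588345−1 = 6588344
step 5: 6588344 = 7^(7 + 1) + 7^7; sub 8 for 7: 8^(8 + 1) + 8^8; = 150994944; G_6 = 150994944−1 = 150994943
step 6: 150994943 = 8^(8 + 1) + 7·8^7 + 7·8^6 + 7·8^5 + 7·8^4 + 7·8^3 + 7·8^2 + 7·8 + 7; sub 9 for 8: 9^(9 + 1) + 7·9^7 + 7·9^6 + 7·9^5 + 7·9^4 + 7·9^3 + 7·9^2 + 7·9 + 7; = 3524450281; G_7 = 3524450281−1 = 3524450280

15, 111, 1283, 18752, 326593, 6588344, 150994943, 3524450280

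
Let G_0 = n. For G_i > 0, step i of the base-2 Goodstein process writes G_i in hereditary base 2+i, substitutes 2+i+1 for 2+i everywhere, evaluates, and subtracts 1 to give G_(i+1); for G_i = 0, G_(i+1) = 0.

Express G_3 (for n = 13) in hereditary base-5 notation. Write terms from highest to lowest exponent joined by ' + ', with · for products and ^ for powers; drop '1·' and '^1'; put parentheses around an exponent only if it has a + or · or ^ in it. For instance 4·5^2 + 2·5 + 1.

(0) 13|_2 = 2^(2 + 1) + 2^2 + 1 ↦ 3^(3 + 1) + 3^3 + 1|_3 = 109 ⇒ 108
(1) 108|_3 = 3^(3 + 1) + 3^3 ↦ 4^(4 + 1) + 4^4|_4 = 1280 ⇒ 1279
(2) 1279|_4 = 4^(4 + 1) + 3·4^3 + 3·4^2 + 3·4 + 3 ↦ 5^(5 + 1) + 3·5^3 + 3·5^2 + 3·5 + 3|_5 = 16093 ⇒ 16092

5^(5 + 1) + 3·5^3 + 3·5^2 + 3·5 + 2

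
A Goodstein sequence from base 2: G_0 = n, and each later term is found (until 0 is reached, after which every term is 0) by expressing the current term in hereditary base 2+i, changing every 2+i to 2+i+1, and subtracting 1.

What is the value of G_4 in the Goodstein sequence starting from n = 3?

1

base 2: 3 = 2 + 1; at 3: 3 + 1 = 4; next = 3
base 3: 3 = 3; at 4: 4 = 4; next = 3
base 4: 3 = 3; at 5: 3 = 3; next = 2
base 5: 2 = 2; at 6: 2 = 2; next = 1
base 6: 1 = 1; at 7: 1 = 1; next = 0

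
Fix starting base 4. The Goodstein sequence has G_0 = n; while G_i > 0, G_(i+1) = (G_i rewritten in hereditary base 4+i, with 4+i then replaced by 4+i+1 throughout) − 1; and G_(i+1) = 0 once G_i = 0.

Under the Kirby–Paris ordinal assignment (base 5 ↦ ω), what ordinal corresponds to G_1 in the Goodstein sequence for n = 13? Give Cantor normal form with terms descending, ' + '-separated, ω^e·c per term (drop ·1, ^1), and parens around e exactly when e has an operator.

ω·3

step 0: 13 = 3·4 + 1; sub 5 for 4: 3·5 + 1; = 16; G_1 = 16−1 = 15
step 1: 15 = 3·5; sub 6 for 5: 3·6; = 18; G_2 = 18−1 = 17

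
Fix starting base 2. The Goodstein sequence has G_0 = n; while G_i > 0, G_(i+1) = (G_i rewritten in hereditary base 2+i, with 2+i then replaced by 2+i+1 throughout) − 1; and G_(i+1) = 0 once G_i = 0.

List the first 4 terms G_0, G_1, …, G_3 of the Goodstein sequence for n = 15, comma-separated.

15, 111, 1283, 18752

G_0 = 15. HB_2(15) = 2^(2 + 1) + 2^2 + 2 + 1. Bump = 112. G_1 = 111.
G_1 = 111. HB_3(111) = 3^(3 + 1) + 3^3 + 3. Bump = 1284. G_2 = 1283.
G_2 = 1283. HB_4(1283) = 4^(4 + 1) + 4^4 + 3. Bump = 18753. G_3 = 18752.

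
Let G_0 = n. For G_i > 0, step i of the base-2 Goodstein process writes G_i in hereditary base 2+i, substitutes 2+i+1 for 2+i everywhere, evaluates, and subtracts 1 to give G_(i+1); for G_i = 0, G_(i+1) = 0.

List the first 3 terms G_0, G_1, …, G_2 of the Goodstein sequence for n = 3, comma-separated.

step 0: 3 = 2 + 1; sub 3 for 2: 3 + 1; = 4; G_1 = 4−1 = 3
step 1: 3 = 3; sub 4 for 3: 4; = 4; G_2 = 4−1 = 3

3, 3, 3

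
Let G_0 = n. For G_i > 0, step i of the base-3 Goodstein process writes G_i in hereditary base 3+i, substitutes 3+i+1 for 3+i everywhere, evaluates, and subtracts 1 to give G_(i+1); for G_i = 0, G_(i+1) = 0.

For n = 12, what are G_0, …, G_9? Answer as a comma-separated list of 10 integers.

i=0: 12 = 3^2 + 3 (b=3); 3→4: 4^2 + 4 = 20; 20−1 = 19
i=1: 19 = 4^2 + 3 (b=4); 4→5: 5^2 + 3 = 28; 28−1 = 27
i=2: 27 = 5^2 + 2 (b=5); 5→6: 6^2 + 2 = 38; 38−1 = 37
i=3: 37 = 6^2 + 1 (b=6); 6→7: 7^2 + 1 = 50; 50−1 = 49
i=4: 49 = 7^2 (b=7); 7→8: 8^2 = 64; 64−1 = 63
i=5: 63 = 7·8 + 7 (b=8); 8→9: 7·9 + 7 = 70; 70−1 = 69
i=6: 69 = 7·9 + 6 (b=9); 9→10: 7·10 + 6 = 76; 76−1 = 75
i=7: 75 = 7·10 + 5 (b=10); 10→11: 7·11 + 5 = 82; 82−1 = 81
i=8: 81 = 7·11 + 4 (b=11); 11→12: 7·12 + 4 = 88; 88−1 = 87

12, 19, 27, 37, 49, 63, 69, 75, 81, 87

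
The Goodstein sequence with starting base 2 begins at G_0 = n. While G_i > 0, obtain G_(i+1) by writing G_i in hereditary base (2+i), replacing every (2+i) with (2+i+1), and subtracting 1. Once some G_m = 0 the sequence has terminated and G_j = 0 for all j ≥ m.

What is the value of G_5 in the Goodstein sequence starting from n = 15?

6588344

G_0 = 15. HB_2(15) = 2^(2 + 1) + 2^2 + 2 + 1. Bump = 112. G_1 = 111.
G_1 = 111. HB_3(111) = 3^(3 + 1) + 3^3 + 3. Bump = 1284. G_2 = 1283.
G_2 = 1283. HB_4(1283) = 4^(4 + 1) + 4^4 + 3. Bump = 18753. G_3 = 18752.
G_3 = 18752. HB_5(18752) = 5^(5 + 1) + 5^5 + 2. Bump = 326594. G_4 = 326593.
G_4 = 326593. HB_6(326593) = 6^(6 + 1) + 6^6 + 1. Bump = 6588345. G_5 = 6588344.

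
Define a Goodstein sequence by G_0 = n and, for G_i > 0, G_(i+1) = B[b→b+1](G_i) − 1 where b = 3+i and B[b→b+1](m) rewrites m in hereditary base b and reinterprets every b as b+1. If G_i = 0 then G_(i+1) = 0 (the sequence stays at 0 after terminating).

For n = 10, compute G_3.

base 3: 10 = 3^2 + 1; at 4: 4^2 + 1 = 17; next = 16
base 4: 16 = 4^2; at 5: 5^2 = 25; next = 24
base 5: 24 = 4·5 + 4; at 6: 4·6 + 4 = 28; next = 27
base 6: 27 = 4·6 + 3; at 7: 4·7 + 3 = 31; next = 30

27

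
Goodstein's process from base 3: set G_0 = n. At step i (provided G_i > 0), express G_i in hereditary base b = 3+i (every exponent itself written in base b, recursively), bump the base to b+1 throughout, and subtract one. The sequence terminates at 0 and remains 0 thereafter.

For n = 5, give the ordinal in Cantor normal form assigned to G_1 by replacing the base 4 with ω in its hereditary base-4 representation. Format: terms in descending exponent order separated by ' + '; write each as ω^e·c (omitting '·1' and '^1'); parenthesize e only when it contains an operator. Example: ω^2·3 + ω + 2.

ω + 1

i=0: 5 = 3 + 2 (b=3); 3→4: 4 + 2 = 6; 6−1 = 5
i=1: 5 = 4 + 1 (b=4); 4→5: 5 + 1 = 6; 6−1 = 5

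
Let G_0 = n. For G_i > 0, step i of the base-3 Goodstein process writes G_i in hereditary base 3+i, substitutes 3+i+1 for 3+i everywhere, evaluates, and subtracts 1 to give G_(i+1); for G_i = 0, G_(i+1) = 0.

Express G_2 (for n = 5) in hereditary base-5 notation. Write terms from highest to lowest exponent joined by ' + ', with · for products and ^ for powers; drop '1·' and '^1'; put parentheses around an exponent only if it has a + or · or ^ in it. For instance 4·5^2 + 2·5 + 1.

5

(0) 5|_3 = 3 + 2 ↦ 4 + 2|_4 = 6 ⇒ 5
(1) 5|_4 = 4 + 1 ↦ 5 + 1|_5 = 6 ⇒ 5
(2) 5|_5 = 5 ↦ 6|_6 = 6 ⇒ 5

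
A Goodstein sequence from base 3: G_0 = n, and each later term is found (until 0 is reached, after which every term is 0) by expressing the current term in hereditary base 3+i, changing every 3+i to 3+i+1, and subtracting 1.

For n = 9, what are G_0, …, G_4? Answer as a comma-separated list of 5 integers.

9, 15, 17, 19, 21

[0] 9 ≡ 3^2 (base 3). Lift 4: 16. −1: 15.
[1] 15 ≡ 3·4 + 3 (base 4). Lift 5: 18. −1: 17.
[2] 17 ≡ 3·5 + 2 (base 5). Lift 6: 20. −1: 19.
[3] 19 ≡ 3·6 + 1 (base 6). Lift 7: 22. −1: 21.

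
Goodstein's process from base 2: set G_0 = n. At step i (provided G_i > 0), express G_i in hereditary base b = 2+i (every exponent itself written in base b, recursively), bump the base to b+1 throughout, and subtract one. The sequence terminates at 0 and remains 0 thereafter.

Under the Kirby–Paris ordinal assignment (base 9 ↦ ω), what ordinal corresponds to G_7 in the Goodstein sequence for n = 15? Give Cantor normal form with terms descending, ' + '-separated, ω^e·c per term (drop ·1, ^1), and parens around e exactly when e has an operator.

[0] 15 ≡ 2^(2 + 1) + 2^2 + 2 + 1 (base 2). Lift 3: 112. −1: 111.
[1] 111 ≡ 3^(3 + 1) + 3^3 + 3 (base 3). Lift 4: 1284. −1: 1283.
[2] 1283 ≡ 4^(4 + 1) + 4^4 + 3 (base 4). Lift 5: 18753. −1: 18752.
[3] 18752 ≡ 5^(5 + 1) + 5^5 + 2 (base 5). Lift 6: 326594. −1: 326593.
[4] 326593 ≡ 6^(6 + 1) + 6^6 + 1 (base 6). Lift 7: 6588345. −1: 6588344.
[5] 6588344 ≡ 7^(7 + 1) + 7^7 (base 7). Lift 8: 150994944. −1: 150994943.
[6] 150994943 ≡ 8^(8 + 1) + 7·8^7 + 7·8^6 + 7·8^5 + 7·8^4 + 7·8^3 + 7·8^2 + 7·8 + 7 (base 8). Lift 9: 3524450281. −1: 3524450280.
[7] 3524450280 ≡ 9^(9 + 1) + 7·9^7 + 7·9^6 + 7·9^5 + 7·9^4 + 7·9^3 + 7·9^2 + 7·9 + 6 (base 9). Lift 10: 100077777776. −1: 100077777775.

ω^(ω + 1) + ω^7·7 + ω^6·7 + ω^5·7 + ω^4·7 + ω^3·7 + ω^2·7 + ω·7 + 6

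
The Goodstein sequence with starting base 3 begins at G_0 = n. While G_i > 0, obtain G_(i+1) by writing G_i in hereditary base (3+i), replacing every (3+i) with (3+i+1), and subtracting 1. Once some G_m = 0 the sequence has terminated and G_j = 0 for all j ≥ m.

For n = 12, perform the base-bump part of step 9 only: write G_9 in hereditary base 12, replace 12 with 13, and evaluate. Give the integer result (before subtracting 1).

[0] 12 ≡ 3^2 + 3 (base 3). Lift 4: 20. −1: 19.
[1] 19 ≡ 4^2 + 3 (base 4). Lift 5: 28. −1: 27.
[2] 27 ≡ 5^2 + 2 (base 5). Lift 6: 38. −1: 37.
[3] 37 ≡ 6^2 + 1 (base 6). Lift 7: 50. −1: 49.
[4] 49 ≡ 7^2 (base 7). Lift 8: 64. −1: 63.
[5] 63 ≡ 7·8 + 7 (base 8). Lift 9: 70. −1: 69.
[6] 69 ≡ 7·9 + 6 (base 9). Lift 10: 76. −1: 75.
[7] 75 ≡ 7·10 + 5 (base 10). Lift 11: 82. −1: 81.
[8] 81 ≡ 7·11 + 4 (base 11). Lift 12: 88. −1: 87.

94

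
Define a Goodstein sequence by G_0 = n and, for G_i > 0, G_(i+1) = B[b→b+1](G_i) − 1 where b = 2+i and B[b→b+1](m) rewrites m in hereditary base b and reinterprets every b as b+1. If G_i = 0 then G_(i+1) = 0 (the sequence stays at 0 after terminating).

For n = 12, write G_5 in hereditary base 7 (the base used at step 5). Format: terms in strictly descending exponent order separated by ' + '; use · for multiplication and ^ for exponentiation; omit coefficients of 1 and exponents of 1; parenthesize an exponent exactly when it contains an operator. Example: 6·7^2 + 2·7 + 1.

7^(7 + 1) + 2·7^2 + 7 + 4

G_0 = 12. HB_2(12) = 2^(2 + 1) + 2^2. Bump = 108. G_1 = 107.
G_1 = 107. HB_3(107) = 3^(3 + 1) + 2·3^2 + 2·3 + 2. Bump = 1066. G_2 = 1065.
G_2 = 1065. HB_4(1065) = 4^(4 + 1) + 2·4^2 + 2·4 + 1. Bump = 15686. G_3 = 15685.
G_3 = 15685. HB_5(15685) = 5^(5 + 1) + 2·5^2 + 2·5. Bump = 280020. G_4 = 280019.
G_4 = 280019. HB_6(280019) = 6^(6 + 1) + 2·6^2 + 6 + 5. Bump = 5764911. G_5 = 5764910.
G_5 = 5764910. HB_7(5764910) = 7^(7 + 1) + 2·7^2 + 7 + 4. Bump = 134217868. G_6 = 134217867.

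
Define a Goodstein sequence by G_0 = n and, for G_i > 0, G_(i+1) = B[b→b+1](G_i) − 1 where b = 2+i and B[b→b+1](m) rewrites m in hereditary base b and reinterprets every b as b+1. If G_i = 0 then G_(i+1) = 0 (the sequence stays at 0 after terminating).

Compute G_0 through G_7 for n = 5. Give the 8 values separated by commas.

step 0: 5 = 2^2 + 1; sub 3 for 2: 3^3 + 1; = 28; G_1 = 28−1 = 27
step 1: 27 = 3^3; sub 4 for 3: 4^4; = 256; G_2 = 256−1 = 255
step 2: 255 = 3·4^3 + 3·4^2 + 3·4 + 3; sub 5 for 4: 3·5^3 + 3·5^2 + 3·5 + 3; = 468; G_3 = 468−1 = 467
step 3: 467 = 3·5^3 + 3·5^2 + 3·5 + 2; sub 6 for 5: 3·6^3 + 3·6^2 + 3·6 + 2; = 776; G_4 = 776−1 = 775
step 4: 775 = 3·6^3 + 3·6^2 + 3·6 + 1; sub 7 for 6: 3·7^3 + 3·7^2 + 3·7 + 1; = 1198; G_5 = 1198−1 = 1197
step 5: 1197 = 3·7^3 + 3·7^2 + 3·7; sub 8 for 7: 3·8^3 + 3·8^2 + 3·8; = 1752; G_6 = 1752−1 = 1751
step 6: 1751 = 3·8^3 + 3·8^2 + 2·8 + 7; sub 9 for 8: 3·9^3 + 3·9^2 + 2·9 + 7; = 2455; G_7 = 2455−1 = 2454

5, 27, 255, 467, 775, 1197, 1751, 2454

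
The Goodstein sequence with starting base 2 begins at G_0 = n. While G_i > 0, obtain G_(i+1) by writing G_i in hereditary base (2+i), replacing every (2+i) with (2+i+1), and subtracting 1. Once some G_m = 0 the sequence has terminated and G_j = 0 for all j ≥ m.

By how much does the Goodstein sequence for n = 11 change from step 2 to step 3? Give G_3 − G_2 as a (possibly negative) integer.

14600

step 0: 11 = 2^(2 + 1) + 2 + 1; sub 3 for 2: 3^(3 + 1) + 3 + 1; = 85; G_1 = 85−1 = 84
step 1: 84 = 3^(3 + 1) + 3; sub 4 for 3: 4^(4 + 1) + 4; = 1028; G_2 = 1028−1 = 1027
step 2: 1027 = 4^(4 + 1) + 3; sub 5 for 4: 5^(5 + 1) + 3; = 15628; G_3 = 15628−1 = 15627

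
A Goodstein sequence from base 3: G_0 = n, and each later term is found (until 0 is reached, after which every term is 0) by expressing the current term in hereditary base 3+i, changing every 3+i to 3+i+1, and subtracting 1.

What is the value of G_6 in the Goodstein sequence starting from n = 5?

2

G_0 = 5. HB_3(5) = 3 + 2. Bump = 6. G_1 = 5.
G_1 = 5. HB_4(5) = 4 + 1. Bump = 6. G_2 = 5.
G_2 = 5. HB_5(5) = 5. Bump = 6. G_3 = 5.
G_3 = 5. HB_6(5) = 5. Bump = 5. G_4 = 4.
G_4 = 4. HB_7(4) = 4. Bump = 4. G_5 = 3.
G_5 = 3. HB_8(3) = 3. Bump = 3. G_6 = 2.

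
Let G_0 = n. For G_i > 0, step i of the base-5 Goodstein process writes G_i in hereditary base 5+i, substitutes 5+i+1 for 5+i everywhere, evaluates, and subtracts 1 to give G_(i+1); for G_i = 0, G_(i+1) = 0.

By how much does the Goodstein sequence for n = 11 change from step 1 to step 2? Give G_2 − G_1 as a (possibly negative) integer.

1

11 —HB5→ 2·5 + 1 —bump→ 2·6 + 1 = 13 —(−1)→ 12
12 —HB6→ 2·6 —bump→ 2·7 = 14 —(−1)→ 13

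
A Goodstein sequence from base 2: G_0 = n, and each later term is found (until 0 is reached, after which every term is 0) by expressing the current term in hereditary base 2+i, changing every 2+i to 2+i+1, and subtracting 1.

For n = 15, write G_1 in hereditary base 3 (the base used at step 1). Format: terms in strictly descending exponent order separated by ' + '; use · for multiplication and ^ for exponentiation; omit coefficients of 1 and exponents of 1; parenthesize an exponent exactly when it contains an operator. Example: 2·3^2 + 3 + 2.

3^(3 + 1) + 3^3 + 3

G_0 = 15. HB_2(15) = 2^(2 + 1) + 2^2 + 2 + 1. Bump = 112. G_1 = 111.
G_1 = 111. HB_3(111) = 3^(3 + 1) + 3^3 + 3. Bump = 1284. G_2 = 1283.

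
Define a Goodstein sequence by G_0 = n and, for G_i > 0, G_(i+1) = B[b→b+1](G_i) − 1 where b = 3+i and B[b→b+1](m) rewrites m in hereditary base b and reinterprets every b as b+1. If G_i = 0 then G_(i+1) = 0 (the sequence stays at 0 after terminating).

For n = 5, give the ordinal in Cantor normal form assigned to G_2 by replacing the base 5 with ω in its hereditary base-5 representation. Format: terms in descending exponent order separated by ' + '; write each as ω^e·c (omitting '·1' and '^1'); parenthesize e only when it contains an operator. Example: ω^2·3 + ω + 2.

ω

5 —HB3→ 3 + 2 —bump→ 4 + 2 = 6 —(−1)→ 5
5 —HB4→ 4 + 1 —bump→ 5 + 1 = 6 —(−1)→ 5
5 —HB5→ 5 —bump→ 6 = 6 —(−1)→ 5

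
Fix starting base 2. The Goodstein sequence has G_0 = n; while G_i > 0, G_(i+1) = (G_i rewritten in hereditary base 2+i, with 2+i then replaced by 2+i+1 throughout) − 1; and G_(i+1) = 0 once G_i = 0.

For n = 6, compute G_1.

i=0: 6 = 2^2 + 2 (b=2); 2→3: 3^3 + 3 = 30; 30−1 = 29
i=1: 29 = 3^3 + 2 (b=3); 3→4: 4^4 + 2 = 258; 258−1 = 257

29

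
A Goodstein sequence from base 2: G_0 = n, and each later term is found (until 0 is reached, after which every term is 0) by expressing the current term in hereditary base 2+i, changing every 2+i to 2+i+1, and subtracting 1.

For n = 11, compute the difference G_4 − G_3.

base 2: 11 = 2^(2 + 1) + 2 + 1; at 3: 3^(3 + 1) + 3 + 1 = 85; next = 84
base 3: 84 = 3^(3 + 1) + 3; at 4: 4^(4 + 1) + 4 = 1028; next = 1027
base 4: 1027 = 4^(4 + 1) + 3; at 5: 5^(5 + 1) + 3 = 15628; next = 15627
base 5: 15627 = 5^(5 + 1) + 2; at 6: 6^(6 + 1) + 2 = 279938; next = 279937

264310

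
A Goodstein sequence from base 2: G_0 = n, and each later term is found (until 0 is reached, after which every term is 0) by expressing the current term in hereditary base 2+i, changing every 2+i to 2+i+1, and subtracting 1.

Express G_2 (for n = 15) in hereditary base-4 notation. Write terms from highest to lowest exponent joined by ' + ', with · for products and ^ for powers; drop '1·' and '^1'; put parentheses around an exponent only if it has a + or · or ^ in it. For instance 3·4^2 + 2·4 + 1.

i=0: 15 = 2^(2 + 1) + 2^2 + 2 + 1 (b=2); 2→3: 3^(3 + 1) + 3^3 + 3 + 1 = 112; 112−1 = 111
i=1: 111 = 3^(3 + 1) + 3^3 + 3 (b=3); 3→4: 4^(4 + 1) + 4^4 + 4 = 1284; 1284−1 = 1283
i=2: 1283 = 4^(4 + 1) + 4^4 + 3 (b=4); 4→5: 5^(5 + 1) + 5^5 + 3 = 18753; 18753−1 = 18752

4^(4 + 1) + 4^4 + 3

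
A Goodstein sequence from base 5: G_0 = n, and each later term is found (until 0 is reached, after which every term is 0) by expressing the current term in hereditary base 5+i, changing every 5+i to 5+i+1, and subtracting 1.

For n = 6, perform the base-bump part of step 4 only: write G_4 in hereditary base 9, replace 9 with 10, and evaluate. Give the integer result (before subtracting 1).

4

base 5: 6 = 5 + 1; at 6: 6 + 1 = 7; next = 6
base 6: 6 = 6; at 7: 7 = 7; next = 6
base 7: 6 = 6; at 8: 6 = 6; next = 5
base 8: 5 = 5; at 9: 5 = 5; next = 4
base 9: 4 = 4; at 10: 4 = 4; next = 3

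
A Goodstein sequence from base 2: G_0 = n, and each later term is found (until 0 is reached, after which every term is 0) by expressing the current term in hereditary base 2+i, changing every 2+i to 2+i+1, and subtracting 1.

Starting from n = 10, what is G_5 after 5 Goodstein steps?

10 —HB2→ 2^(2 + 1) + 2 —bump→ 3^(3 + 1) + 3 = 84 —(−1)→ 83
83 —HB3→ 3^(3 + 1) + 2 —bump→ 4^(4 + 1) + 2 = 1026 —(−1)→ 1025
1025 —HB4→ 4^(4 + 1) + 1 —bump→ 5^(5 + 1) + 1 = 15626 —(−1)→ 15625
15625 —HB5→ 5^(5 + 1) —bump→ 6^(6 + 1) = 279936 —(−1)→ 279935
279935 —HB6→ 5·6^6 + 5·6^5 + 5·6^4 + 5·6^3 + 5·6^2 + 5·6 + 5 —bump→ 5·7^7 + 5·7^5 + 5·7^4 + 5·7^3 + 5·7^2 + 5·7 + 5 = 4215755 —(−1)→ 4215754

4215754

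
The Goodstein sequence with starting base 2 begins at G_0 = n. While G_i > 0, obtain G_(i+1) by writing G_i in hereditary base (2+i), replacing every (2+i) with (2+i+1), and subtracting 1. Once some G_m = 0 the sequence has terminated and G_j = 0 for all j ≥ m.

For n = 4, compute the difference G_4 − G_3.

23

base 2: 4 = 2^2; at 3: 3^3 = 27; next = 26
base 3: 26 = 2·3^2 + 2·3 + 2; at 4: 2·4^2 + 2·4 + 2 = 42; next = 41
base 4: 41 = 2·4^2 + 2·4 + 1; at 5: 2·5^2 + 2·5 + 1 = 61; next = 60
base 5: 60 = 2·5^2 + 2·5; at 6: 2·6^2 + 2·6 = 84; next = 83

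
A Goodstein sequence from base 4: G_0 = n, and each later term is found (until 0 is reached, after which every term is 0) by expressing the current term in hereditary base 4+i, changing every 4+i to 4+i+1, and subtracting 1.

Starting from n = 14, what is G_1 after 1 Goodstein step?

16

[0] 14 ≡ 3·4 + 2 (base 4). Lift 5: 17. −1: 16.
[1] 16 ≡ 3·5 + 1 (base 5). Lift 6: 19. −1: 18.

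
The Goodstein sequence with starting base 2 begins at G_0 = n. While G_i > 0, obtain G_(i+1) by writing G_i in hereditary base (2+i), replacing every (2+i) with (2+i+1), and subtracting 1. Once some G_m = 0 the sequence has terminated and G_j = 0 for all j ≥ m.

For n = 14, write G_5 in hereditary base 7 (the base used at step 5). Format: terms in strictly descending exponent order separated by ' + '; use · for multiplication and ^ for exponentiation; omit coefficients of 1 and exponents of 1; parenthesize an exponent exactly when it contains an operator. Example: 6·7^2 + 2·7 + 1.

7^(7 + 1) + 5·7^5 + 5·7^4 + 5·7^3 + 5·7^2 + 5·7 + 4

base 2: 14 = 2^(2 + 1) + 2^2 + 2; at 3: 3^(3 + 1) + 3^3 + 3 = 111; next = 110
base 3: 110 = 3^(3 + 1) + 3^3 + 2; at 4: 4^(4 + 1) + 4^4 + 2 = 1282; next = 1281
base 4: 1281 = 4^(4 + 1) + 4^4 + 1; at 5: 5^(5 + 1) + 5^5 + 1 = 18751; next = 18750
base 5: 18750 = 5^(5 + 1) + 5^5; at 6: 6^(6 + 1) + 6^6 = 326592; next = 326591
base 6: 326591 = 6^(6 + 1) + 5·6^5 + 5·6^4 + 5·6^3 + 5·6^2 + 5·6 + 5; at 7: 7^(7 + 1) + 5·7^5 + 5·7^4 + 5·7^3 + 5·7^2 + 5·7 + 5 = 5862841; next = 5862840
base 7: 5862840 = 7^(7 + 1) + 5·7^5 + 5·7^4 + 5·7^3 + 5·7^2 + 5·7 + 4; at 8: 8^(8 + 1) + 5·8^5 + 5·8^4 + 5·8^3 + 5·8^2 + 5·8 + 4 = 134404972; next = 134404971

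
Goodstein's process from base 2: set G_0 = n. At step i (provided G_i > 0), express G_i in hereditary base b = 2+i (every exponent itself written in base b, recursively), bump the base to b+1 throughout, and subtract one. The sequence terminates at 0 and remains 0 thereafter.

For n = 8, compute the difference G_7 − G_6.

G_0=8  [base 2] 2^(2 + 1)  →[2↦3]→  3^(3 + 1) = 81  −1 ⇒ G_1=80
G_1=80  [base 3] 2·3^3 + 2·3^2 + 2·3 + 2  →[3↦4]→  2·4^4 + 2·4^2 + 2·4 + 2 = 554  −1 ⇒ G_2=553
G_2=553  [base 4] 2·4^4 + 2·4^2 + 2·4 + 1  →[4↦5]→  2·5^5 + 2·5^2 + 2·5 + 1 = 6311  −1 ⇒ G_3=6310
G_3=6310  [base 5] 2·5^5 + 2·5^2 + 2·5  →[5↦6]→  2·6^6 + 2·6^2 + 2·6 = 93396  −1 ⇒ G_4=93395
G_4=93395  [base 6] 2·6^6 + 2·6^2 + 6 + 5  →[6↦7]→  2·7^7 + 2·7^2 + 7 + 5 = 1647196  −1 ⇒ G_5=1647195
G_5=1647195  [base 7] 2·7^7 + 2·7^2 + 7 + 4  →[7↦8]→  2·8^8 + 2·8^2 + 8 + 4 = 33554572  −1 ⇒ G_6=33554571
G_6=33554571  [base 8] 2·8^8 + 2·8^2 + 8 + 3  →[8↦9]→  2·9^9 + 2·9^2 + 9 + 3 = 774841152  −1 ⇒ G_7=774841151

741286580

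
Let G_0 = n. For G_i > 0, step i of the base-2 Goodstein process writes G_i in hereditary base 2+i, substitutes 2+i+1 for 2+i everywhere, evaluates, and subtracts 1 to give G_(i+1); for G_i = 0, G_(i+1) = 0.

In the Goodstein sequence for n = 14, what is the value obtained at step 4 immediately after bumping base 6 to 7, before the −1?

5862841

G_0 = 14. HB_2(14) = 2^(2 + 1) + 2^2 + 2. Bump = 111. G_1 = 110.
G_1 = 110. HB_3(110) = 3^(3 + 1) + 3^3 + 2. Bump = 1282. G_2 = 1281.
G_2 = 1281. HB_4(1281) = 4^(4 + 1) + 4^4 + 1. Bump = 18751. G_3 = 18750.
G_3 = 18750. HB_5(18750) = 5^(5 + 1) + 5^5. Bump = 326592. G_4 = 326591.
G_4 = 326591. HB_6(326591) = 6^(6 + 1) + 5·6^5 + 5·6^4 + 5·6^3 + 5·6^2 + 5·6 + 5. Bump = 5862841. G_5 = 5862840.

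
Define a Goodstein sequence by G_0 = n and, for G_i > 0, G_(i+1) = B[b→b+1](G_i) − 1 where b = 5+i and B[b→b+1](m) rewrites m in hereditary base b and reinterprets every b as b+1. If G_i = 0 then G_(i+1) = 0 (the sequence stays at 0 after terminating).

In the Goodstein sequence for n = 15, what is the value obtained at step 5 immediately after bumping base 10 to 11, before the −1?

base 5: 15 = 3·5; at 6: 3·6 = 18; next = 17
base 6: 17 = 2·6 + 5; at 7: 2·7 + 5 = 19; next = 18
base 7: 18 = 2·7 + 4; at 8: 2·8 + 4 = 20; next = 19
base 8: 19 = 2·8 + 3; at 9: 2·9 + 3 = 21; next = 20
base 9: 20 = 2·9 + 2; at 10: 2·10 + 2 = 22; next = 21
base 10: 21 = 2·10 + 1; at 11: 2·11 + 1 = 23; next = 22

23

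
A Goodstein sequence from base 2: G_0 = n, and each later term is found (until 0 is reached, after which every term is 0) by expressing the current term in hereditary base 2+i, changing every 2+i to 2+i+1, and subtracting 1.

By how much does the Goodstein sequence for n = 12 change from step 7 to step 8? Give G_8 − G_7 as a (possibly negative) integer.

i=0: 12 = 2^(2 + 1) + 2^2 (b=2); 2→3: 3^(3 + 1) + 3^3 = 108; 108−1 = 107
i=1: 107 = 3^(3 + 1) + 2·3^2 + 2·3 + 2 (b=3); 3→4: 4^(4 + 1) + 2·4^2 + 2·4 + 2 = 1066; 1066−1 = 1065
i=2: 1065 = 4^(4 + 1) + 2·4^2 + 2·4 + 1 (b=4); 4→5: 5^(5 + 1) + 2·5^2 + 2·5 + 1 = 15686; 15686−1 = 15685
i=3: 15685 = 5^(5 + 1) + 2·5^2 + 2·5 (b=5); 5→6: 6^(6 + 1) + 2·6^2 + 2·6 = 280020; 280020−1 = 280019
i=4: 280019 = 6^(6 + 1) + 2·6^2 + 6 + 5 (b=6); 6→7: 7^(7 + 1) + 2·7^2 + 7 + 5 = 5764911; 5764911−1 = 5764910
i=5: 5764910 = 7^(7 + 1) + 2·7^2 + 7 + 4 (b=7); 7→8: 8^(8 + 1) + 2·8^2 + 8 + 4 = 134217868; 134217868−1 = 134217867
i=6: 134217867 = 8^(8 + 1) + 2·8^2 + 8 + 3 (b=8); 8→9: 9^(9 + 1) + 2·9^2 + 9 + 3 = 3486784575; 3486784575−1 = 3486784574
i=7: 3486784574 = 9^(9 + 1) + 2·9^2 + 9 + 2 (b=9); 9→10: 10^(10 + 1) + 2·10^2 + 10 + 2 = 100000000212; 100000000212−1 = 100000000211

96513215637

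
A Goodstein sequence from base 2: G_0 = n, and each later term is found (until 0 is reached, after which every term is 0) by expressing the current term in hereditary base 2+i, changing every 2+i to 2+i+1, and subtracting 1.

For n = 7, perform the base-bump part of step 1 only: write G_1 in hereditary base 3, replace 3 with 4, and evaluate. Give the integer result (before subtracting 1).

260

[0] 7 ≡ 2^2 + 2 + 1 (base 2). Lift 3: 31. −1: 30.
[1] 30 ≡ 3^3 + 3 (base 3). Lift 4: 260. −1: 259.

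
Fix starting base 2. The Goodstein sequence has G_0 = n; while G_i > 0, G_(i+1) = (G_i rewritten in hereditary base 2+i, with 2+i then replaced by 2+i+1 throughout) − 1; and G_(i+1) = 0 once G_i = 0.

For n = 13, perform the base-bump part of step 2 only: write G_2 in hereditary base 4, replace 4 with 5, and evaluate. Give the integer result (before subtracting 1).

16093

i=0: 13 = 2^(2 + 1) + 2^2 + 1 (b=2); 2→3: 3^(3 + 1) + 3^3 + 1 = 109; 109−1 = 108
i=1: 108 = 3^(3 + 1) + 3^3 (b=3); 3→4: 4^(4 + 1) + 4^4 = 1280; 1280−1 = 1279
i=2: 1279 = 4^(4 + 1) + 3·4^3 + 3·4^2 + 3·4 + 3 (b=4); 4→5: 5^(5 + 1) + 3·5^3 + 3·5^2 + 3·5 + 3 = 16093; 16093−1 = 16092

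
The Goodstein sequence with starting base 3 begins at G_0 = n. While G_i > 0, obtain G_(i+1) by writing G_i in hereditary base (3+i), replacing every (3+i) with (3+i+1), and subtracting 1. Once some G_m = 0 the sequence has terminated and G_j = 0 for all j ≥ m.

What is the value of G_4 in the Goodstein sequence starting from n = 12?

49

[0] 12 ≡ 3^2 + 3 (base 3). Lift 4: 20. −1: 19.
[1] 19 ≡ 4^2 + 3 (base 4). Lift 5: 28. −1: 27.
[2] 27 ≡ 5^2 + 2 (base 5). Lift 6: 38. −1: 37.
[3] 37 ≡ 6^2 + 1 (base 6). Lift 7: 50. −1: 49.
[4] 49 ≡ 7^2 (base 7). Lift 8: 64. −1: 63.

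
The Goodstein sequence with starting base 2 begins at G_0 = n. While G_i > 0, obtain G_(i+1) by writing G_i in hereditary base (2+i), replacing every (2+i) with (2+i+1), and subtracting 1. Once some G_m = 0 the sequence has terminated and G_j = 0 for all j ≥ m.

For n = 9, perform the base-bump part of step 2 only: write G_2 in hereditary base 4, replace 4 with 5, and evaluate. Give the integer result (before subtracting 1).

9 —HB2→ 2^(2 + 1) + 1 —bump→ 3^(3 + 1) + 1 = 82 —(−1)→ 81
81 —HB3→ 3^(3 + 1) —bump→ 4^(4 + 1) = 1024 —(−1)→ 1023

9843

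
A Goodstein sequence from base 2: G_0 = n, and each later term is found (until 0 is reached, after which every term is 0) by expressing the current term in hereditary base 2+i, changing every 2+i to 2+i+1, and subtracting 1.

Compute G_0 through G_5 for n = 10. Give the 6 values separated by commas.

10, 83, 1025, 15625, 279935, 4215754

10 —HB2→ 2^(2 + 1) + 2 —bump→ 3^(3 + 1) + 3 = 84 —(−1)→ 83
83 —HB3→ 3^(3 + 1) + 2 —bump→ 4^(4 + 1) + 2 = 1026 —(−1)→ 1025
1025 —HB4→ 4^(4 + 1) + 1 —bump→ 5^(5 + 1) + 1 = 15626 —(−1)→ 15625
15625 —HB5→ 5^(5 + 1) —bump→ 6^(6 + 1) = 279936 —(−1)→ 279935
279935 —HB6→ 5·6^6 + 5·6^5 + 5·6^4 + 5·6^3 + 5·6^2 + 5·6 + 5 —bump→ 5·7^7 + 5·7^5 + 5·7^4 + 5·7^3 + 5·7^2 + 5·7 + 5 = 4215755 —(−1)→ 4215754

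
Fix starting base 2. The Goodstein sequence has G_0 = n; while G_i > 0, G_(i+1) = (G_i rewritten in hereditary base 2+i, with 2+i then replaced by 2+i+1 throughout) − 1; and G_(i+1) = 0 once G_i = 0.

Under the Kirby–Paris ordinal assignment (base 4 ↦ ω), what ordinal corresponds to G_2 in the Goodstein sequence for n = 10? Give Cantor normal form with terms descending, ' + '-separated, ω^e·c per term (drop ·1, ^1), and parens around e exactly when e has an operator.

i=0: 10 = 2^(2 + 1) + 2 (b=2); 2→3: 3^(3 + 1) + 3 = 84; 84−1 = 83
i=1: 83 = 3^(3 + 1) + 2 (b=3); 3→4: 4^(4 + 1) + 2 = 1026; 1026−1 = 1025
i=2: 1025 = 4^(4 + 1) + 1 (b=4); 4→5: 5^(5 + 1) + 1 = 15626; 15626−1 = 15625

ω^(ω + 1) + 1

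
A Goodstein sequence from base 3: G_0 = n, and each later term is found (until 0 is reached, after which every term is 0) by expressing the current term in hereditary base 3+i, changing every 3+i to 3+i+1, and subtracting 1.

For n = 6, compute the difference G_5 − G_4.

base 3: 6 = 2·3; at 4: 2·4 = 8; next = 7
base 4: 7 = 4 + 3; at 5: 5 + 3 = 8; next = 7
base 5: 7 = 5 + 2; at 6: 6 + 2 = 8; next = 7
base 6: 7 = 6 + 1; at 7: 7 + 1 = 8; next = 7
base 7: 7 = 7; at 8: 8 = 8; next = 7

0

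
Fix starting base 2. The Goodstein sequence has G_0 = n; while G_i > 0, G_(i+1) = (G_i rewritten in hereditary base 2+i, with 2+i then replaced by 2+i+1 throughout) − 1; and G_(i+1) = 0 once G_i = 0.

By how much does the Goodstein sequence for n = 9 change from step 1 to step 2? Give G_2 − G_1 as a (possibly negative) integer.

942

(0) 9|_2 = 2^(2 + 1) + 1 ↦ 3^(3 + 1) + 1|_3 = 82 ⇒ 81
(1) 81|_3 = 3^(3 + 1) ↦ 4^(4 + 1)|_4 = 1024 ⇒ 1023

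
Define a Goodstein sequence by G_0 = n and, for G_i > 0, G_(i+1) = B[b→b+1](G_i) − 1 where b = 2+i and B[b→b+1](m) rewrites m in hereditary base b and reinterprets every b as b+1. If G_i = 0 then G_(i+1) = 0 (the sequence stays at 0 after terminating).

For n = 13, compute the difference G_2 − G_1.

1171

i=0: 13 = 2^(2 + 1) + 2^2 + 1 (b=2); 2→3: 3^(3 + 1) + 3^3 + 1 = 109; 109−1 = 108
i=1: 108 = 3^(3 + 1) + 3^3 (b=3); 3→4: 4^(4 + 1) + 4^4 = 1280; 1280−1 = 1279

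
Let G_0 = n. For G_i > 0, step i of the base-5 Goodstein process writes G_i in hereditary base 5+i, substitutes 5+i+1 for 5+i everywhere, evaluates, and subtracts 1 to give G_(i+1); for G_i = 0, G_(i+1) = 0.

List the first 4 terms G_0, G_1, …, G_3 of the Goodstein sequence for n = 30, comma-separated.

30, 41, 53, 67

i=0: 30 = 5^2 + 5 (b=5); 5→6: 6^2 + 6 = 42; 42−1 = 41
i=1: 41 = 6^2 + 5 (b=6); 6→7: 7^2 + 5 = 54; 54−1 = 53
i=2: 53 = 7^2 + 4 (b=7); 7→8: 8^2 + 4 = 68; 68−1 = 67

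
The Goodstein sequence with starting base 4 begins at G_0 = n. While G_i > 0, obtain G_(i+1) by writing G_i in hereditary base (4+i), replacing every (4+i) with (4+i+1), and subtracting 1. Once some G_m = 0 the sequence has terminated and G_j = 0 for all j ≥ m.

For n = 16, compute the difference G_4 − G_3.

3

step 0: 16 = 4^2; sub 5 for 4: 5^2; = 25; G_1 = 25−1 = 24
step 1: 24 = 4·5 + 4; sub 6 for 5: 4·6 + 4; = 28; G_2 = 28−1 = 27
step 2: 27 = 4·6 + 3; sub 7 for 6: 4·7 + 3; = 31; G_3 = 31−1 = 30
step 3: 30 = 4·7 + 2; sub 8 for 7: 4·8 + 2; = 34; G_4 = 34−1 = 33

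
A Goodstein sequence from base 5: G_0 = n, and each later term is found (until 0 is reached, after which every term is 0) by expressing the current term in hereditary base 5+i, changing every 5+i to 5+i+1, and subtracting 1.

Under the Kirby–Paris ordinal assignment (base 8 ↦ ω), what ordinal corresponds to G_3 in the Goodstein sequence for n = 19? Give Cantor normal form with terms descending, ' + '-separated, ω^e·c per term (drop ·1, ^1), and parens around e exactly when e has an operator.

ω·3 + 1

[0] 19 ≡ 3·5 + 4 (base 5). Lift 6: 22. −1: 21.
[1] 21 ≡ 3·6 + 3 (base 6). Lift 7: 24. −1: 23.
[2] 23 ≡ 3·7 + 2 (base 7). Lift 8: 26. −1: 25.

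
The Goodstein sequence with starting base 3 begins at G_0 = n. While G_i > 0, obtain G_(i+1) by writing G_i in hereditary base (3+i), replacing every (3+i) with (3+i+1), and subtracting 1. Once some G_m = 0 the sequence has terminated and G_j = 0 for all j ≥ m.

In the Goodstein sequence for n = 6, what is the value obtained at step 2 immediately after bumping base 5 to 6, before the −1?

i=0: 6 = 2·3 (b=3); 3→4: 2·4 = 8; 8−1 = 7
i=1: 7 = 4 + 3 (b=4); 4→5: 5 + 3 = 8; 8−1 = 7
i=2: 7 = 5 + 2 (b=5); 5→6: 6 + 2 = 8; 8−1 = 7

8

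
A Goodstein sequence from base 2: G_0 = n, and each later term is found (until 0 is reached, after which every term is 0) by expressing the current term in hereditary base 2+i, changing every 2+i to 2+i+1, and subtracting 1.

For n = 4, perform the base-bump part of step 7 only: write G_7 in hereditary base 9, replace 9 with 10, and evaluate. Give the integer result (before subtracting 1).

212

base 2: 4 = 2^2; at 3: 3^3 = 27; next = 26
base 3: 26 = 2·3^2 + 2·3 + 2; at 4: 2·4^2 + 2·4 + 2 = 42; next = 41
base 4: 41 = 2·4^2 + 2·4 + 1; at 5: 2·5^2 + 2·5 + 1 = 61; next = 60
base 5: 60 = 2·5^2 + 2·5; at 6: 2·6^2 + 2·6 = 84; next = 83
base 6: 83 = 2·6^2 + 6 + 5; at 7: 2·7^2 + 7 + 5 = 110; next = 109
base 7: 109 = 2·7^2 + 7 + 4; at 8: 2·8^2 + 8 + 4 = 140; next = 139
base 8: 139 = 2·8^2 + 8 + 3; at 9: 2·9^2 + 9 + 3 = 174; next = 173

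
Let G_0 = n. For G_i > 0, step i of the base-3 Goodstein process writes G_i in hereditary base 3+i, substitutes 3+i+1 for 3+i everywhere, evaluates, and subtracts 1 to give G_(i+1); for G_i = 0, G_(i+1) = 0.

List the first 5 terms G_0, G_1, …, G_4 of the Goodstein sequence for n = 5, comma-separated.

5, 5, 5, 5, 4

base 3: 5 = 3 + 2; at 4: 4 + 2 = 6; next = 5
base 4: 5 = 4 + 1; at 5: 5 + 1 = 6; next = 5
base 5: 5 = 5; at 6: 6 = 6; next = 5
base 6: 5 = 5; at 7: 5 = 5; next = 4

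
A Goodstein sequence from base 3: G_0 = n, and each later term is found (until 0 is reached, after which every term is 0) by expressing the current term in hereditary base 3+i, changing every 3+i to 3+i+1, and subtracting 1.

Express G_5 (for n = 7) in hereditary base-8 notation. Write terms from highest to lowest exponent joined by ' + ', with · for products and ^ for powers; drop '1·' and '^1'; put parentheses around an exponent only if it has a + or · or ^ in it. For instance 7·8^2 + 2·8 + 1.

step 0: 7 = 2·3 + 1; sub 4 for 3: 2·4 + 1; = 9; G_1 = 9−1 = 8
step 1: 8 = 2·4; sub 5 for 4: 2·5; = 10; G_2 = 10−1 = 9
step 2: 9 = 5 + 4; sub 6 for 5: 6 + 4; = 10; G_3 = 10−1 = 9
step 3: 9 = 6 + 3; sub 7 for 6: 7 + 3; = 10; G_4 = 10−1 = 9
step 4: 9 = 7 + 2; sub 8 for 7: 8 + 2; = 10; G_5 = 10−1 = 9

8 + 1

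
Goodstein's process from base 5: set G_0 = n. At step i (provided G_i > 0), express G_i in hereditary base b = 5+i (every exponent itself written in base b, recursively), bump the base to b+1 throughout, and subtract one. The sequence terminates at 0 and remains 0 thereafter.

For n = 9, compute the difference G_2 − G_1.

9 —HB5→ 5 + 4 —bump→ 6 + 4 = 10 —(−1)→ 9
9 —HB6→ 6 + 3 —bump→ 7 + 3 = 10 —(−1)→ 9

0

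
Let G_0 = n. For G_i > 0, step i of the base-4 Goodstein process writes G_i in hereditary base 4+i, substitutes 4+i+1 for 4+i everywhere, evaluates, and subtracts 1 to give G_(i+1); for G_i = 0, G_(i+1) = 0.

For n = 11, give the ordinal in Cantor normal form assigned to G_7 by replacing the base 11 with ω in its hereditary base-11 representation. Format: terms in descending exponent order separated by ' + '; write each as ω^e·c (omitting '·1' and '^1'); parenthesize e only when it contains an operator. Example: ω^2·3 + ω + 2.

G_0 = 11. HB_4(11) = 2·4 + 3. Bump = 13. G_1 = 12.
G_1 = 12. HB_5(12) = 2·5 + 2. Bump = 14. G_2 = 13.
G_2 = 13. HB_6(13) = 2·6 + 1. Bump = 15. G_3 = 14.
G_3 = 14. HB_7(14) = 2·7. Bump = 16. G_4 = 15.
G_4 = 15. HB_8(15) = 8 + 7. Bump = 16. G_5 = 15.
G_5 = 15. HB_9(15) = 9 + 6. Bump = 16. G_6 = 15.
G_6 = 15. HB_10(15) = 10 + 5. Bump = 16. G_7 = 15.

ω + 4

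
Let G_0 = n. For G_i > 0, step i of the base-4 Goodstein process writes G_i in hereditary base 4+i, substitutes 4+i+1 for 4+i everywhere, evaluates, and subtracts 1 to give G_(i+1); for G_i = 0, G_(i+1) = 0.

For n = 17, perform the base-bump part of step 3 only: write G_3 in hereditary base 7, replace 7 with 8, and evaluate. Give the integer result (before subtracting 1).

(0) 17|_4 = 4^2 + 1 ↦ 5^2 + 1|_5 = 26 ⇒ 25
(1) 25|_5 = 5^2 ↦ 6^2|_6 = 36 ⇒ 35
(2) 35|_6 = 5·6 + 5 ↦ 5·7 + 5|_7 = 40 ⇒ 39

44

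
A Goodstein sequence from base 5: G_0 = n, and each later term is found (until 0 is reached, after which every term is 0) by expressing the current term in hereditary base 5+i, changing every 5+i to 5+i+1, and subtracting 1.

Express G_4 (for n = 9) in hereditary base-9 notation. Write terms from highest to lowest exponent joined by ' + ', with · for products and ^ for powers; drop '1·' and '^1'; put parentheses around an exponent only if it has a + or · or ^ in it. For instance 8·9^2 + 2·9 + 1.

9

G_0 = 9. HB_5(9) = 5 + 4. Bump = 10. G_1 = 9.
G_1 = 9. HB_6(9) = 6 + 3. Bump = 10. G_2 = 9.
G_2 = 9. HB_7(9) = 7 + 2. Bump = 10. G_3 = 9.
G_3 = 9. HB_8(9) = 8 + 1. Bump = 10. G_4 = 9.
G_4 = 9. HB_9(9) = 9. Bump = 10. G_5 = 9.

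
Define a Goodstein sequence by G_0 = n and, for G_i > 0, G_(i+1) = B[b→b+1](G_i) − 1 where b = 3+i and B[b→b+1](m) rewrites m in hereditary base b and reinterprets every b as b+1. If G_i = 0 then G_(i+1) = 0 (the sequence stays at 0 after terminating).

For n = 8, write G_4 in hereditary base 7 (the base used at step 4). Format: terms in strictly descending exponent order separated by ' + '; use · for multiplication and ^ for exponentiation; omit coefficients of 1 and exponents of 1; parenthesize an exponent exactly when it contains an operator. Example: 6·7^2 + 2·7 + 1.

(0) 8|_3 = 2·3 + 2 ↦ 2·4 + 2|_4 = 10 ⇒ 9
(1) 9|_4 = 2·4 + 1 ↦ 2·5 + 1|_5 = 11 ⇒ 10
(2) 10|_5 = 2·5 ↦ 2·6|_6 = 12 ⇒ 11
(3) 11|_6 = 6 + 5 ↦ 7 + 5|_7 = 12 ⇒ 11
(4) 11|_7 = 7 + 4 ↦ 8 + 4|_8 = 12 ⇒ 11

7 + 4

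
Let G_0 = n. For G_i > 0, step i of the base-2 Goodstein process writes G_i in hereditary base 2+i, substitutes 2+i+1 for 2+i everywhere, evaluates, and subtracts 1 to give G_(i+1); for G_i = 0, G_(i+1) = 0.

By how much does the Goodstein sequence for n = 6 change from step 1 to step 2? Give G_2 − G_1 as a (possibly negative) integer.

228

[0] 6 ≡ 2^2 + 2 (base 2). Lift 3: 30. −1: 29.
[1] 29 ≡ 3^3 + 2 (base 3). Lift 4: 258. −1: 257.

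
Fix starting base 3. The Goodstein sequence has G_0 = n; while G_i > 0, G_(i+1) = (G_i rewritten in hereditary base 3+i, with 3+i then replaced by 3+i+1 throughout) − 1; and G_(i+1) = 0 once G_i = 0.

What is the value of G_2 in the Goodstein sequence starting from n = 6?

7

step 0: 6 = 2·3; sub 4 for 3: 2·4; = 8; G_1 = 8−1 = 7
step 1: 7 = 4 + 3; sub 5 for 4: 5 + 3; = 8; G_2 = 8−1 = 7
step 2: 7 = 5 + 2; sub 6 for 5: 6 + 2; = 8; G_3 = 8−1 = 7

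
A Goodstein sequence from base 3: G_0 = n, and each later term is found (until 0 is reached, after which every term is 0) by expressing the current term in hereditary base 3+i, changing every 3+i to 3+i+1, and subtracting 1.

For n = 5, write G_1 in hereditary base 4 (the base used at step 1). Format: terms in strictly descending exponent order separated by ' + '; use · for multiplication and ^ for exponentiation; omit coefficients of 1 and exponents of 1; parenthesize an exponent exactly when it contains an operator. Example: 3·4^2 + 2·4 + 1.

4 + 1

base 3: 5 = 3 + 2; at 4: 4 + 2 = 6; next = 5
base 4: 5 = 4 + 1; at 5: 5 + 1 = 6; next = 5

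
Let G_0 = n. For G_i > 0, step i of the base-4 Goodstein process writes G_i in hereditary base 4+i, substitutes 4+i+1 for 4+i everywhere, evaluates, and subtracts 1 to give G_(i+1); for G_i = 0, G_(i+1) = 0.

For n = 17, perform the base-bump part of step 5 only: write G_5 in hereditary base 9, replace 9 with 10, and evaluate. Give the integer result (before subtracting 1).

52

17 —HB4→ 4^2 + 1 —bump→ 5^2 + 1 = 26 —(−1)→ 25
25 —HB5→ 5^2 —bump→ 6^2 = 36 —(−1)→ 35
35 —HB6→ 5·6 + 5 —bump→ 5·7 + 5 = 40 —(−1)→ 39
39 —HB7→ 5·7 + 4 —bump→ 5·8 + 4 = 44 —(−1)→ 43
43 —HB8→ 5·8 + 3 —bump→ 5·9 + 3 = 48 —(−1)→ 47
47 —HB9→ 5·9 + 2 —bump→ 5·10 + 2 = 52 —(−1)→ 51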